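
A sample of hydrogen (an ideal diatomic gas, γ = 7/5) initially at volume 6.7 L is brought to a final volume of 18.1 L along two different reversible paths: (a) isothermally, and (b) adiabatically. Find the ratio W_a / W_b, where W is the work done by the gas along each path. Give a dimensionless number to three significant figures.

Path (a) isothermal: W = P₁V₁ ln(V₂/V₁) → W_a/(P₁V₁) = 0.9938.
Path (b) adiabatic: W = P₁V₁(1 − (V₁/V₂)^(γ−1))/(γ−1) → W_b/(P₁V₁) = 0.82.
W_a / W_b = 0.9938 / 0.82 = 1.212.

W_a / W_b ≈ 1.21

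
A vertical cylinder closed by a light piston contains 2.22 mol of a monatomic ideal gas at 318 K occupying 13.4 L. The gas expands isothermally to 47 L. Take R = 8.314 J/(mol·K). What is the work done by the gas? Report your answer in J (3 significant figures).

W ≈ 7370 J

Isothermal: W = nRT ln(V₂/V₁).
W = (2.22)(8.314)(318) × ln(47/13.4)
  = 5869 × 1.255
W_by_gas = 7365 J.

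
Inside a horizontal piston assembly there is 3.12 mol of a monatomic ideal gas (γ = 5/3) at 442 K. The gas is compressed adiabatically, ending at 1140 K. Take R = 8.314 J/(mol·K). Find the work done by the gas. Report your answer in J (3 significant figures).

W ≈ -27200 J

Adiabatic ⇒ Q = 0, so W_by = −ΔU = nCᵥ(T₁ − T₂).
Cᵥ = 3R/2 = 12.47 J/(mol·K).
W = (3.12)(12.47)(442 − 1140) = -27159 J.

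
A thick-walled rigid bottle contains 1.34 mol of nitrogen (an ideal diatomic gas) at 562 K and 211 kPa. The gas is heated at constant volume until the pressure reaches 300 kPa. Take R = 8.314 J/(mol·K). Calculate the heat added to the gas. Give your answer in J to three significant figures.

Constant volume ⇒ W = 0, so Q = ΔU = nCᵥΔT with Cᵥ = 5R/2 = 20.79 J/(mol·K).
At constant V, T₂/T₁ = P₂/P₁ ⇒ ΔT = T₁(P₂/P₁ − 1) = 562·(300/211 − 1) = 237.1 K.
ΔU = (1.34)(20.79)(237.1) = 6602 J.

Q ≈ 6600 J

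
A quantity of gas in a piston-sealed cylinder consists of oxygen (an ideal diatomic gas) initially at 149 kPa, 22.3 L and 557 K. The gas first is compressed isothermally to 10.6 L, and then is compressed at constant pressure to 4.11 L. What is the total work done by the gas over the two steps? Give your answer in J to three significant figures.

W_total ≈ -4510 J

Step 1 (isothermal): W = P₁V₁ ln(V₂/V₁) = (3323) ln(10.6/22.3) = -2471 J.
After step 1: P = 313.5 kPa, V = 10.6 L, T = 557 K.
Step 2 (isobaric): W = PΔV = (313.5 kPa)(4.11 − 10.6 L) = -2034 J.
W_total = -2471 − 2034 = -4506 J.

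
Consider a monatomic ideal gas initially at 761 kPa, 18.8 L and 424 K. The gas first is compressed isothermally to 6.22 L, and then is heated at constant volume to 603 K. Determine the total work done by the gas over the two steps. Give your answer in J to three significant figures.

W_total ≈ -15800 J

Step 1 (isothermal): W = P₁V₁ ln(V₂/V₁) = (14307) ln(6.22/18.8) = -15825 J.
Step 2 (isochoric): W = 0 (constant volume).
W_total = -15825 + 0 = -15825 J.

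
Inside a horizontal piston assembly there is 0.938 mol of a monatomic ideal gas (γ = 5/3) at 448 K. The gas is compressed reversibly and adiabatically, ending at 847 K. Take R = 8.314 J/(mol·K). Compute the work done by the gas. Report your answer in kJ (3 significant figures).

Adiabatic ⇒ Q = 0, so W_by = −ΔU = nCᵥ(T₁ − T₂).
Cᵥ = 3R/2 = 12.47 J/(mol·K).
W = (0.938)(12.47)(448 − 847) = -4667 J.

W ≈ -4.67 kJ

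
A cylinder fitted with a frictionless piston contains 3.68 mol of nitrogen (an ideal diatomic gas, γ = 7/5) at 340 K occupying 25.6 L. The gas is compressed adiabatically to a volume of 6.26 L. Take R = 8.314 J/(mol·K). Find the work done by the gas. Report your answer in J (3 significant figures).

Adiabatic: TV^(γ−1) = const with γ = 7/5.
T₂ = T₁ (V₁/V₂)^(γ−1) = 340 × (25.6/6.26)^0.4 = 340 × 1.757 = 597.2 K.
W_by = nCᵥ(T₁ − T₂) = (3.68)(20.79)(340 − 597.2) = -19676 J.

W ≈ -19700 J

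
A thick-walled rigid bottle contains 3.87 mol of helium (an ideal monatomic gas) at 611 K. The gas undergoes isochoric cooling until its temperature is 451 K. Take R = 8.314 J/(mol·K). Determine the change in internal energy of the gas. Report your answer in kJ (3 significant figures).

ΔU ≈ -7.72 kJ

Constant volume ⇒ W = 0, so Q = ΔU = nCᵥΔT with Cᵥ = 3R/2 = 12.47 J/(mol·K).
ΔU = (3.87)(12.47)(451 − 611) = -7722 J.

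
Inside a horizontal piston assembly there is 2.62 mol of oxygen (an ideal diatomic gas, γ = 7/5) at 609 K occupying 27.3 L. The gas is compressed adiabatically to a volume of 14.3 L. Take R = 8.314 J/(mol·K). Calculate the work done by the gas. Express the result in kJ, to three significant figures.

W ≈ -9.79 kJ

Adiabatic: TV^(γ−1) = const with γ = 7/5.
T₂ = T₁ (V₁/V₂)^(γ−1) = 609 × (27.3/14.3)^0.4 = 609 × 1.295 = 788.8 K.
W_by = nCᵥ(T₁ − T₂) = (2.62)(20.79)(609 − 788.8) = -9789 J.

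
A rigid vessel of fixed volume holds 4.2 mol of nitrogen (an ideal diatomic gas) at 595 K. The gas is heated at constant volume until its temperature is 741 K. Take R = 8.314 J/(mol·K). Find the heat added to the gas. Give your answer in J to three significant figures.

Constant volume ⇒ W = 0, so Q = ΔU = nCᵥΔT with Cᵥ = 5R/2 = 20.79 J/(mol·K).
ΔU = (4.2)(20.79)(741 − 595) = 12745 J.

Q ≈ 12700 J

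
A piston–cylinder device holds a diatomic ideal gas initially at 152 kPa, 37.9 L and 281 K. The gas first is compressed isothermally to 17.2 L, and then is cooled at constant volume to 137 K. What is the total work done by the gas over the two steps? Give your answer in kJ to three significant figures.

Step 1 (isothermal): W = P₁V₁ ln(V₂/V₁) = (5761) ln(17.2/37.9) = -4551 J.
Step 2 (isochoric): W = 0 (constant volume).
W_total = -4551 + 0 = -4551 J.

W_total ≈ -4.55 kJ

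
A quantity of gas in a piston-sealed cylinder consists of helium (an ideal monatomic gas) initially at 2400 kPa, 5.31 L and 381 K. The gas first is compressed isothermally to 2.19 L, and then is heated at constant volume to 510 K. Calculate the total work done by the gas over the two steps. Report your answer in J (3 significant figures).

W_total ≈ -11300 J

Step 1 (isothermal): W = P₁V₁ ln(V₂/V₁) = (12744) ln(2.19/5.31) = -11287 J.
Step 2 (isochoric): W = 0 (constant volume).
W_total = -11287 + 0 = -11287 J.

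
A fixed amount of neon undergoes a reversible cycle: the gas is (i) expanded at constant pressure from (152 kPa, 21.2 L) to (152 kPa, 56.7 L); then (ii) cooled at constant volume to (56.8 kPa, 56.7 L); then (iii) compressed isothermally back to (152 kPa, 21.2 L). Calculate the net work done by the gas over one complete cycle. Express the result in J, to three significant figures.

Leg (i): W = PΔV = (152)(56.7 − 21.2) = 5396 J.
Leg (ii): W = 0.
Leg (iii): W = PᵢVᵢ ln(V_f/Vᵢ) = (3221) ln(21.2/56.7) = -3168 J.
W_net = 5396 − 3168 = 2228 J.

W_net ≈ 2230 J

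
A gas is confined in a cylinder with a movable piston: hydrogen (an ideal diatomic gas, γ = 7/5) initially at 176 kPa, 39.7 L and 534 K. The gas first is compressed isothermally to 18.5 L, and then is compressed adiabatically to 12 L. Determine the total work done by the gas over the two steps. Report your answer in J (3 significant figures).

Step 1 (isothermal): W = P₁V₁ ln(V₂/V₁) = (6987) ln(18.5/39.7) = -5335 J.
After step 1: P = 377.7 kPa, V = 18.5 L, T = 534 K.
Step 2 (adiabatic): W = (P₁V₁ − P₂V₂)/(γ−1) = (6987 − 8308)/0.4 = -3302 J.
W_total = -5335 − 3302 = -8637 J.

W_total ≈ -8640 J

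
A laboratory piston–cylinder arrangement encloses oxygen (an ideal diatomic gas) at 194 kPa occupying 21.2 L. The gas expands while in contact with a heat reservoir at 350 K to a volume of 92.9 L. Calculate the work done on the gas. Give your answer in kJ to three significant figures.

Isothermal: W = nRT ln(V₂/V₁) = P₁V₁ ln(V₂/V₁).
P₁V₁ = (194 kPa)(21.2 L) = 4113 J.
W = 4113 × ln(92.9/21.2) = 4113 × 1.478
W_by_gas = 6077 J; work on gas = −W_by = -6077 J.

W ≈ -6.08 kJ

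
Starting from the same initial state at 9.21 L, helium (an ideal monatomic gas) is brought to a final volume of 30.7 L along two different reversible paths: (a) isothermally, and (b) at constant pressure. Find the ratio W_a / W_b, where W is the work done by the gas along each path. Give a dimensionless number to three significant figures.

Path (a) isothermal: W = P₁V₁ ln(V₂/V₁) → W_a/(P₁V₁) = 1.204.
Path (b) isobaric: W = P₁(V₂ − V₁) → W_b/(P₁V₁) = 2.333.
W_a / W_b = 1.204 / 2.333 = 0.516.

W_a / W_b ≈ 0.516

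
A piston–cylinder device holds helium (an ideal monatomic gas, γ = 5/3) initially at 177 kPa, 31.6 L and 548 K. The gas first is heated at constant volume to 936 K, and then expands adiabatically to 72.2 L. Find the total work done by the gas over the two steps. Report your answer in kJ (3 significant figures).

W_total ≈ 6.07 kJ

Step 1 (isochoric): W = 0 (constant volume).
After step 1: P = 302.3 kPa (V unchanged).
Step 2 (adiabatic): W = (P₁V₁ − P₂V₂)/(γ−1) = (9553 − 5507)/0.667 = 6069 J.
W_total = 0 + 6069 = 6069 J.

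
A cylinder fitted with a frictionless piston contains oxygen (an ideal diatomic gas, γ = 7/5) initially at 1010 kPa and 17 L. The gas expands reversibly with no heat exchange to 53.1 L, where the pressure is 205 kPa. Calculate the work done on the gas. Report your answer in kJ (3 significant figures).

Adiabatic: W = (P₁V₁ − P₂V₂)/(γ − 1) with γ = 7/5.
P₁V₁ = 17170 J, P₂V₂ = 10886 J.
W = (17170 − 10886) / 0.4 = 15711 J.
Work on gas = −W_by = -15711 J.

W ≈ -15.7 kJ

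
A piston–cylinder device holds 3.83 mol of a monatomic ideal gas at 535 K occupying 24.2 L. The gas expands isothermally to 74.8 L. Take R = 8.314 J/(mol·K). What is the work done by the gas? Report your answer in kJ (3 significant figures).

Isothermal: W = nRT ln(V₂/V₁).
W = (3.83)(8.314)(535) × ln(74.8/24.2)
  = 17036 × 1.128
W_by_gas = 19224 J.

W ≈ 19.2 kJ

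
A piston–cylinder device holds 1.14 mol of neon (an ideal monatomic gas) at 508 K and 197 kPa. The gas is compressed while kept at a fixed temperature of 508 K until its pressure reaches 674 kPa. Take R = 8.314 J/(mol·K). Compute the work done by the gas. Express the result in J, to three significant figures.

Isothermal process: W = nRT ln(V₂/V₁) = nRT ln(P₁/P₂).
W = (1.14)(8.314)(508) × ln(197/674)
  = 4815 × ln(0.2923) = 4815 × -1.23
W_by_gas = -5922 J.

W ≈ -5920 J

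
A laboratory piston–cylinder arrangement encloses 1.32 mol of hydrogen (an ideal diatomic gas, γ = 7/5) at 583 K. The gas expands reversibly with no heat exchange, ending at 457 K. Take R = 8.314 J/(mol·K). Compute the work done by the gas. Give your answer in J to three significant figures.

W ≈ 3460 J

Adiabatic ⇒ Q = 0, so W_by = −ΔU = nCᵥ(T₁ − T₂).
Cᵥ = 5R/2 = 20.79 J/(mol·K).
W = (1.32)(20.79)(583 − 457) = 3457 J.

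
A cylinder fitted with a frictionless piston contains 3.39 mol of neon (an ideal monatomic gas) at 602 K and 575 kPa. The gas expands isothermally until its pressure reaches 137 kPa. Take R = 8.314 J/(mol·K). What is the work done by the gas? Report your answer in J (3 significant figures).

Isothermal process: W = nRT ln(V₂/V₁) = nRT ln(P₁/P₂).
W = (3.39)(8.314)(602) × ln(575/137)
  = 16967 × ln(4.197) = 16967 × 1.434
W_by_gas = 24337 J.

W ≈ 24300 J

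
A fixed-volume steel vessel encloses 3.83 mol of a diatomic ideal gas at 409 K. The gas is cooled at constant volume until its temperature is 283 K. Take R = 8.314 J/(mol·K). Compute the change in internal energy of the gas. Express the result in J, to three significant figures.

ΔU ≈ -10000 J

Constant volume ⇒ W = 0, so Q = ΔU = nCᵥΔT with Cᵥ = 5R/2 = 20.79 J/(mol·K).
ΔU = (3.83)(20.79)(283 − 409) = -10030 J.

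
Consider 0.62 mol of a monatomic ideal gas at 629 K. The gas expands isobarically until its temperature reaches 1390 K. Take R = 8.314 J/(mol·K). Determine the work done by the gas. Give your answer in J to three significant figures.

W ≈ 3920 J

Isobaric: W = P ΔV = nR ΔT.
W = (0.62)(8.314)(1390 − 629) = 3923 J.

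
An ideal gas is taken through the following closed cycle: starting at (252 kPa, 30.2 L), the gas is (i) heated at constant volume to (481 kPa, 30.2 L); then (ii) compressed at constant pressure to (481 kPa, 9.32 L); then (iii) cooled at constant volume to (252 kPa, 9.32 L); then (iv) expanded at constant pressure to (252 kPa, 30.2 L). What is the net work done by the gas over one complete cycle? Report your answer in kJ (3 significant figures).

Constant-volume legs do no work.
W(ii) = (481)(9.32 − 30.2) = -10043 J; W(iv) = (252)(30.2 − 9.32) = 5262 J.
W_net = -10043 + 5262 = -4782 J (the counter-clockwise enclosed area).

W_net ≈ -4.78 kJ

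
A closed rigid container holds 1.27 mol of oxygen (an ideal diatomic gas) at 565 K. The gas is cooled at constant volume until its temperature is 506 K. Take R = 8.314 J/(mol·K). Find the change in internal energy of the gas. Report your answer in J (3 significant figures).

ΔU ≈ -1560 J

Constant volume ⇒ W = 0, so Q = ΔU = nCᵥΔT with Cᵥ = 5R/2 = 20.79 J/(mol·K).
ΔU = (1.27)(20.79)(506 − 565) = -1557 J.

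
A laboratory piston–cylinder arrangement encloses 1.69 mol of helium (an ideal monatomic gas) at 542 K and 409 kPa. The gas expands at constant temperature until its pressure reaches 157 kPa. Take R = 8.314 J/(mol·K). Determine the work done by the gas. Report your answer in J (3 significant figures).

Isothermal process: W = nRT ln(V₂/V₁) = nRT ln(P₁/P₂).
W = (1.69)(8.314)(542) × ln(409/157)
  = 7615 × ln(2.605) = 7615 × 0.9575
W_by_gas = 7292 J.

W ≈ 7290 J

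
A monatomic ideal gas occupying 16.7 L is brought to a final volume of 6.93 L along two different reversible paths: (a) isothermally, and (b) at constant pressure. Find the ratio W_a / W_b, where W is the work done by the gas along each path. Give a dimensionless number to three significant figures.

W_a / W_b ≈ 1.50

Path (a) isothermal: W = P₁V₁ ln(V₂/V₁) → W_a/(P₁V₁) = -0.8795.
Path (b) isobaric: W = P₁(V₂ − V₁) → W_b/(P₁V₁) = -0.585.
W_a / W_b = -0.8795 / -0.585 = 1.503.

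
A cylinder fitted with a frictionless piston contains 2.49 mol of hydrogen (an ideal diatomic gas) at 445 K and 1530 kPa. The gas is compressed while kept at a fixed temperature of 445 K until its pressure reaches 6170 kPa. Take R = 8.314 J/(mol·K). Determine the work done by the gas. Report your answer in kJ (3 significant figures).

W ≈ -12.8 kJ

Isothermal process: W = nRT ln(V₂/V₁) = nRT ln(P₁/P₂).
W = (2.49)(8.314)(445) × ln(1530/6170)
  = 9212 × ln(0.248) = 9212 × -1.394
W_by_gas = -12846 J.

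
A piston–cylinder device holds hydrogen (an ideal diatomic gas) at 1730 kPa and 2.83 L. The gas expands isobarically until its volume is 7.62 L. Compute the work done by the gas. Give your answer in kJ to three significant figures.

W ≈ 8.29 kJ

Isobaric: W = P ΔV.
W = (1730 kPa)(7.62 − 2.83 L) = (1730)(4.79) = 8287 J.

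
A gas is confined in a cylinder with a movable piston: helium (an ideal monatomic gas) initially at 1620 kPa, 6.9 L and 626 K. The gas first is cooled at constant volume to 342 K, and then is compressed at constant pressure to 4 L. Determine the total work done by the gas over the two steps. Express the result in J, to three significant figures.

Step 1 (isochoric): W = 0 (constant volume).
After step 1: P = 885 kPa (V unchanged).
Step 2 (isobaric): W = PΔV = (885 kPa)(4 − 6.9 L) = -2567 J.
W_total = 0 − 2567 = -2567 J.

W_total ≈ -2570 J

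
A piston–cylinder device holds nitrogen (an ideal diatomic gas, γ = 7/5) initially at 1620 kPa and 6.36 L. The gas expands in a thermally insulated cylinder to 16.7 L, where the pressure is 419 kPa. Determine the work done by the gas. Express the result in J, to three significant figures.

Adiabatic: W = (P₁V₁ − P₂V₂)/(γ − 1) with γ = 7/5.
P₁V₁ = 10303 J, P₂V₂ = 6997 J.
W = (10303 − 6997) / 0.4 = 8265 J.

W ≈ 8260 J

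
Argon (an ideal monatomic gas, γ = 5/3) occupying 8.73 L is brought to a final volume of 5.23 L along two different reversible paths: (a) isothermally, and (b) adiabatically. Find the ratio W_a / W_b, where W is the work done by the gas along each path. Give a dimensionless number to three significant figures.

W_a / W_b ≈ 0.839

Path (a) isothermal: W = P₁V₁ ln(V₂/V₁) → W_a/(P₁V₁) = -0.5124.
Path (b) adiabatic: W = P₁V₁(1 − (V₁/V₂)^(γ−1))/(γ−1) → W_b/(P₁V₁) = -0.6107.
W_a / W_b = -0.5124 / -0.6107 = 0.8389.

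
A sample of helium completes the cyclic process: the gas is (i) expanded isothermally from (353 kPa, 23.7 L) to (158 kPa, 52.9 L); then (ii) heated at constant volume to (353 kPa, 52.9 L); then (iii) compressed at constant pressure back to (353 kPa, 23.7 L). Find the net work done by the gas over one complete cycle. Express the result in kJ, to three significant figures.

W_net ≈ -3.59 kJ

Leg (i): W = PᵢVᵢ ln(V_f/Vᵢ) = (8366) ln(52.9/23.7) = 6717 J.
Leg (ii): W = 0.
Leg (iii): W = PΔV = (353)(23.7 − 52.9) = -10308 J.
W_net = 6717 − 10308 = -3590 J.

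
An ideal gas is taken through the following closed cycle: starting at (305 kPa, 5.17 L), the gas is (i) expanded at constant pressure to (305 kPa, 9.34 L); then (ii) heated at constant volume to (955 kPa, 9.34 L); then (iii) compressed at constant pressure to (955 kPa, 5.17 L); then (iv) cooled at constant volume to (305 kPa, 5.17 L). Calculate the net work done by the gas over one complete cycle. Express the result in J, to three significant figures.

W_net ≈ -2710 J

Constant-volume legs do no work.
W(i) = (305)(9.34 − 5.17) = 1272 J; W(iii) = (955)(5.17 − 9.34) = -3982 J.
W_net = 1272 − 3982 = -2710 J (the counter-clockwise enclosed area).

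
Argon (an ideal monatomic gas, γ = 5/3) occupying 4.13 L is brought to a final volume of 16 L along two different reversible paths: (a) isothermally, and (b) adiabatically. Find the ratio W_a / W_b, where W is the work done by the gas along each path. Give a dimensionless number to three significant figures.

W_a / W_b ≈ 1.52

Path (a) isothermal: W = P₁V₁ ln(V₂/V₁) → W_a/(P₁V₁) = 1.354.
Path (b) adiabatic: W = P₁V₁(1 − (V₁/V₂)^(γ−1))/(γ−1) → W_b/(P₁V₁) = 0.8919.
W_a / W_b = 1.354 / 0.8919 = 1.518.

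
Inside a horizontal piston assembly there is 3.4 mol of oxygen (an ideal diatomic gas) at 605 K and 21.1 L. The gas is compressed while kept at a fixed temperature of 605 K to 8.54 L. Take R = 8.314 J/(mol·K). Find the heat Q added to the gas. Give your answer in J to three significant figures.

Q ≈ -15500 J

Isothermal ⇒ ΔU = 0, so Q = W = nRT ln(V₂/V₁).
Q = (3.4)(8.314)(605) ln(8.54/21.1) = 17102 × -0.9045 = -15469 J.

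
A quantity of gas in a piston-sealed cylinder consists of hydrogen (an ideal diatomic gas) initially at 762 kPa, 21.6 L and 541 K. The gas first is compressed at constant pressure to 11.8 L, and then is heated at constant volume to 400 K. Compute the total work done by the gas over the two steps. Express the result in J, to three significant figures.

W_total ≈ -7470 J

Step 1 (isobaric): W = PΔV = (762 kPa)(11.8 − 21.6 L) = -7468 J.
Step 2 (isochoric): W = 0 (constant volume).
W_total = -7468 + 0 = -7468 J.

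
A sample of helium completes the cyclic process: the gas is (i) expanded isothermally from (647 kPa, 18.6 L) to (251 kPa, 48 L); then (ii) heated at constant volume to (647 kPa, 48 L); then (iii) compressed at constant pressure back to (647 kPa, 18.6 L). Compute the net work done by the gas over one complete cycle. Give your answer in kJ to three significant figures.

W_net ≈ -7.61 kJ

Leg (i): W = PᵢVᵢ ln(V_f/Vᵢ) = (12034) ln(48/18.6) = 11409 J.
Leg (ii): W = 0.
Leg (iii): W = PΔV = (647)(18.6 − 48) = -19022 J.
W_net = 11409 − 19022 = -7613 J.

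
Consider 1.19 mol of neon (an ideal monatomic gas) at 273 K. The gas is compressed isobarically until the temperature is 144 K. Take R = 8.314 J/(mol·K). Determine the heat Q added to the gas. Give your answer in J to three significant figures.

Isobaric: W = nRΔT = (1.19)(8.314)(-129) = -1276 J.
ΔU = nCᵥΔT with Cᵥ = 3R/2: ΔU = (1.19)(12.47)(-129) = -1914 J.
Q = ΔU + W = -1914 − 1276 = -3191 J.

Q ≈ -3190 J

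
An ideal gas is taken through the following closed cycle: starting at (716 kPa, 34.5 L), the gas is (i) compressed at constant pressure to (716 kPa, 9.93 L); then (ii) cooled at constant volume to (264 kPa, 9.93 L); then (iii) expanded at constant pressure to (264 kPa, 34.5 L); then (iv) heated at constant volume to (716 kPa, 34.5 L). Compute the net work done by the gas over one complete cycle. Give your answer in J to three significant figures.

Constant-volume legs do no work.
W(i) = (716)(9.93 − 34.5) = -17592 J; W(iii) = (264)(34.5 − 9.93) = 6486 J.
W_net = -17592 + 6486 = -11106 J (the counter-clockwise enclosed area).

W_net ≈ -11100 J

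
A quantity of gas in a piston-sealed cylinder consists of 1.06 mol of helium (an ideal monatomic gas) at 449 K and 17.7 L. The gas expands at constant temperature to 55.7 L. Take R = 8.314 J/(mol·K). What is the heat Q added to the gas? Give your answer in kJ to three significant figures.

Q ≈ 4.54 kJ

Isothermal ⇒ ΔU = 0, so Q = W = nRT ln(V₂/V₁).
Q = (1.06)(8.314)(449) ln(55.7/17.7) = 3957 × 1.146 = 4536 J.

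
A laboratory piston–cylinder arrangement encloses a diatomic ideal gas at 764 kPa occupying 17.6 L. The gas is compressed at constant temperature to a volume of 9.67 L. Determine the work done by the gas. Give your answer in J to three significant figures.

W ≈ -8050 J

Isothermal: W = nRT ln(V₂/V₁) = P₁V₁ ln(V₂/V₁).
P₁V₁ = (764 kPa)(17.6 L) = 13446 J.
W = 13446 × ln(9.67/17.6) = 13446 × -0.5989
W_by_gas = -8053 J.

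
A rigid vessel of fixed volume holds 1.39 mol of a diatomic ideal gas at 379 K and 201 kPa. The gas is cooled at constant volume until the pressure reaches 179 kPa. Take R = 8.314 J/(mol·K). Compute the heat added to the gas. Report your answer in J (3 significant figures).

Q ≈ -1200 J

Constant volume ⇒ W = 0, so Q = ΔU = nCᵥΔT with Cᵥ = 5R/2 = 20.79 J/(mol·K).
At constant V, T₂/T₁ = P₂/P₁ ⇒ ΔT = T₁(P₂/P₁ − 1) = 379·(179/201 − 1) = -41.48 K.
ΔU = (1.39)(20.79)(-41.48) = -1198 J.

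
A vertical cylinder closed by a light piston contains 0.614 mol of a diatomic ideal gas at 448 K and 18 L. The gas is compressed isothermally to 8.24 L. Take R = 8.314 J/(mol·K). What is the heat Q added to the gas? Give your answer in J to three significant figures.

Q ≈ -1790 J

Isothermal ⇒ ΔU = 0, so Q = W = nRT ln(V₂/V₁).
Q = (0.614)(8.314)(448) ln(8.24/18) = 2287 × -0.7814 = -1787 J.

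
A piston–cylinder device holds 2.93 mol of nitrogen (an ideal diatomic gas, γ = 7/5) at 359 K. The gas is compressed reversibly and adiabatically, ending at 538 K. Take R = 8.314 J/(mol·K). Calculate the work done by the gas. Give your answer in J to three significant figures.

W ≈ -10900 J

Adiabatic ⇒ Q = 0, so W_by = −ΔU = nCᵥ(T₁ − T₂).
Cᵥ = 5R/2 = 20.79 J/(mol·K).
W = (2.93)(20.79)(359 − 538) = -10901 J.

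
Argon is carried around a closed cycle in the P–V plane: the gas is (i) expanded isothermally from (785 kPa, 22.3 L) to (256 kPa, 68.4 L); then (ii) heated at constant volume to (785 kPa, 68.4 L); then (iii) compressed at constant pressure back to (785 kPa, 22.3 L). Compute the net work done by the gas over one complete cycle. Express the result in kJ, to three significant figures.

W_net ≈ -16.6 kJ

Leg (i): W = PᵢVᵢ ln(V_f/Vᵢ) = (17506) ln(68.4/22.3) = 19620 J.
Leg (ii): W = 0.
Leg (iii): W = PΔV = (785)(22.3 − 68.4) = -36189 J.
W_net = 19620 − 36189 = -16569 J.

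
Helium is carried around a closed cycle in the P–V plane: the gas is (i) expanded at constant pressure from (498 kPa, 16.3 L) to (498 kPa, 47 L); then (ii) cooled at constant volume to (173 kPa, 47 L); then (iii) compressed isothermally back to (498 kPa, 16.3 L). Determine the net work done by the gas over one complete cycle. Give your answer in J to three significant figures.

Leg (i): W = PΔV = (498)(47 − 16.3) = 15289 J.
Leg (ii): W = 0.
Leg (iii): W = PᵢVᵢ ln(V_f/Vᵢ) = (8131) ln(16.3/47) = -8611 J.
W_net = 15289 − 8611 = 6678 J.

W_net ≈ 6680 J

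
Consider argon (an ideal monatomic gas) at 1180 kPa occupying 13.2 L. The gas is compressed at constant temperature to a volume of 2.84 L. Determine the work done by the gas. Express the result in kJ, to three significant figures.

W ≈ -23.9 kJ

Isothermal: W = nRT ln(V₂/V₁) = P₁V₁ ln(V₂/V₁).
P₁V₁ = (1180 kPa)(13.2 L) = 15576 J.
W = 15576 × ln(2.84/13.2) = 15576 × -1.536
W_by_gas = -23931 J.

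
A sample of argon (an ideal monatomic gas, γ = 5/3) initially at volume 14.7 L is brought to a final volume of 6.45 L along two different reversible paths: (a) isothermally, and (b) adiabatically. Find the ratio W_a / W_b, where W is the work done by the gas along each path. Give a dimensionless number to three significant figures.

Path (a) isothermal: W = P₁V₁ ln(V₂/V₁) → W_a/(P₁V₁) = -0.8238.
Path (b) adiabatic: W = P₁V₁(1 − (V₁/V₂)^(γ−1))/(γ−1) → W_b/(P₁V₁) = -1.098.
W_a / W_b = -0.8238 / -1.098 = 0.7504.

W_a / W_b ≈ 0.750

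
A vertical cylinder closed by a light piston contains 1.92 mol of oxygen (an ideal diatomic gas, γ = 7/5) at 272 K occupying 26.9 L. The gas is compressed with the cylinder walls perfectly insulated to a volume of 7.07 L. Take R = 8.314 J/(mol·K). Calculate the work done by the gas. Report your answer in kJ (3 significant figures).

Adiabatic: TV^(γ−1) = const with γ = 7/5.
T₂ = T₁ (V₁/V₂)^(γ−1) = 272 × (26.9/7.07)^0.4 = 272 × 1.707 = 464.2 K.
W_by = nCᵥ(T₁ − T₂) = (1.92)(20.79)(272 − 464.2) = -7670 J.

W ≈ -7.67 kJ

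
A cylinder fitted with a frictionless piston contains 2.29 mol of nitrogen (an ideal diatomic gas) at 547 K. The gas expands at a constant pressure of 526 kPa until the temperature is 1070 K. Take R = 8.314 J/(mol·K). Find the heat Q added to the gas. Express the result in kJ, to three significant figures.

Isobaric: W = nRΔT = (2.29)(8.314)(523) = 9957 J.
ΔU = nCᵥΔT with Cᵥ = 5R/2: ΔU = (2.29)(20.79)(523) = 24894 J.
Q = ΔU + W = 24894 + 9957 = 34851 J.

Q ≈ 34.9 kJ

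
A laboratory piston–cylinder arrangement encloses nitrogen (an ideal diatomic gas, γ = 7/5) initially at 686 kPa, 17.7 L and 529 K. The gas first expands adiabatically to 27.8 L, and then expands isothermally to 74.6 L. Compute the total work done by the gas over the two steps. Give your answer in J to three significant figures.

W_total ≈ 15000 J

Step 1 (adiabatic): W = (P₁V₁ − P₂V₂)/(γ−1) = (12142 − 10136)/0.4 = 5015 J.
After step 1: P = 364.6 kPa, V = 27.8 L, T = 441.6 K.
Step 2 (isothermal): W = P₁V₁ ln(V₂/V₁) = (10136) ln(74.6/27.8) = 10005 J.
W_total = 5015 + 10005 = 15021 J.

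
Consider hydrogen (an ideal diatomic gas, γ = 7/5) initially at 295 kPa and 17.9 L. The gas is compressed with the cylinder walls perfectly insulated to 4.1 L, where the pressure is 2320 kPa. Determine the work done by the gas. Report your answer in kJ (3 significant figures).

W ≈ -10.6 kJ

Adiabatic: W = (P₁V₁ − P₂V₂)/(γ − 1) with γ = 7/5.
P₁V₁ = 5280 J, P₂V₂ = 9512 J.
W = (5280 − 9512) / 0.4 = -10579 J.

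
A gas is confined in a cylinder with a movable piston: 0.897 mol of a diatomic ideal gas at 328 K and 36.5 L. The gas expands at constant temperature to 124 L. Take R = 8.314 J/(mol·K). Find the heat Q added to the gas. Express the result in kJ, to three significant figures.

Isothermal ⇒ ΔU = 0, so Q = W = nRT ln(V₂/V₁).
Q = (0.897)(8.314)(328) ln(124/36.5) = 2446 × 1.223 = 2992 J.

Q ≈ 2.99 kJ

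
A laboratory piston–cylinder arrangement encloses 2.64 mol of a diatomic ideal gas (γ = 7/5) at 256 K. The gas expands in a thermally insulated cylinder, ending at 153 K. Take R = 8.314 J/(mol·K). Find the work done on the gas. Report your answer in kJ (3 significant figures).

Adiabatic ⇒ Q = 0, so W_by = −ΔU = nCᵥ(T₁ − T₂).
Cᵥ = 5R/2 = 20.79 J/(mol·K).
W = (2.64)(20.79)(256 − 153) = 5652 J.
Work on gas = −W_by = -5652 J.

W ≈ -5.65 kJ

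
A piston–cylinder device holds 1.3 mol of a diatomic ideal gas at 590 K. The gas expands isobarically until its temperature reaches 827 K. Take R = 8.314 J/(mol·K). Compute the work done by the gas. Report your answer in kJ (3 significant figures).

W ≈ 2.56 kJ

Isobaric: W = P ΔV = nR ΔT.
W = (1.3)(8.314)(827 − 590) = 2562 J.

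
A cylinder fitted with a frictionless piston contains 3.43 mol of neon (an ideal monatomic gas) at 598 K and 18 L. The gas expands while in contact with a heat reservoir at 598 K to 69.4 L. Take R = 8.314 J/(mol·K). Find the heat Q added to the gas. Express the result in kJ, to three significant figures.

Q ≈ 23.0 kJ

Isothermal ⇒ ΔU = 0, so Q = W = nRT ln(V₂/V₁).
Q = (3.43)(8.314)(598) ln(69.4/18) = 17053 × 1.35 = 23014 J.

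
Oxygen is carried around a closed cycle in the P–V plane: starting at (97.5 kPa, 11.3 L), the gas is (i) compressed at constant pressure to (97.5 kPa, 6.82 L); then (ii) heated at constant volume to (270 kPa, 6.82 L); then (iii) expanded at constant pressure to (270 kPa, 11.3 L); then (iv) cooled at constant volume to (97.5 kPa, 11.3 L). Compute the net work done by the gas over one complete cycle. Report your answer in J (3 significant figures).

W_net ≈ 773 J

Constant-volume legs do no work.
W(i) = (97.5)(6.82 − 11.3) = -436.8 J; W(iii) = (270)(11.3 − 6.82) = 1210 J.
W_net = -436.8 + 1210 = 772.8 J (the clockwise enclosed area).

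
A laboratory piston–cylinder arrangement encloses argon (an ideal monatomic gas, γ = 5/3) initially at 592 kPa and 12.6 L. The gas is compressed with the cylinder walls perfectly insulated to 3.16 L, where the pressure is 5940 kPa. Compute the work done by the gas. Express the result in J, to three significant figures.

Adiabatic: W = (P₁V₁ − P₂V₂)/(γ − 1) with γ = 5/3.
P₁V₁ = 7459 J, P₂V₂ = 18770 J.
W = (7459 − 18770) / 0.6667 = -16967 J.

W ≈ -17000 J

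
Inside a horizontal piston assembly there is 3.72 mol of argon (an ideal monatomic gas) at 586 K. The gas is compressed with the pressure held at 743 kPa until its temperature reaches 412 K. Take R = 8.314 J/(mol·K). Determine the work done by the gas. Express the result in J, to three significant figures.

W ≈ -5380 J

Isobaric: W = P ΔV = nR ΔT.
W = (3.72)(8.314)(412 − 586) = -5381 J.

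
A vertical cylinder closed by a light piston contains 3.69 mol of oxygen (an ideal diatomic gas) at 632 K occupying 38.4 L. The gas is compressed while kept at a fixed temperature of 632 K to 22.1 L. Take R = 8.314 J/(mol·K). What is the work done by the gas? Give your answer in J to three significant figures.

Isothermal: W = nRT ln(V₂/V₁).
W = (3.69)(8.314)(632) × ln(22.1/38.4)
  = 19389 × -0.5525
W_by_gas = -10712 J.

W ≈ -10700 J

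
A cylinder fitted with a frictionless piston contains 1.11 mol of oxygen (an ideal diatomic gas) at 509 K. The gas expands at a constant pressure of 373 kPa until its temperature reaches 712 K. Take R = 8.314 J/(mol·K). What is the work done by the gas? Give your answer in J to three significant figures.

Isobaric: W = P ΔV = nR ΔT.
W = (1.11)(8.314)(712 − 509) = 1873 J.

W ≈ 1870 J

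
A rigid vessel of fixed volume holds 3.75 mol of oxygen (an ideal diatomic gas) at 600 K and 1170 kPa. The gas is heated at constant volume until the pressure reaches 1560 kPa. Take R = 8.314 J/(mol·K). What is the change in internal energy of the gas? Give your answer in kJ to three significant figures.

Constant volume ⇒ W = 0, so Q = ΔU = nCᵥΔT with Cᵥ = 5R/2 = 20.79 J/(mol·K).
At constant V, T₂/T₁ = P₂/P₁ ⇒ ΔT = T₁(P₂/P₁ − 1) = 600·(1560/1170 − 1) = 200 K.
ΔU = (3.75)(20.79)(200) = 15589 J.

ΔU ≈ 15.6 kJ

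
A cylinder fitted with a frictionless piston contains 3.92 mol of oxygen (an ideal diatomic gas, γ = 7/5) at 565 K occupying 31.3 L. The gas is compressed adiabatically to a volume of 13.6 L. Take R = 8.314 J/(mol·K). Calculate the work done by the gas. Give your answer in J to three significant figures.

W ≈ -18200 J

Adiabatic: TV^(γ−1) = const with γ = 7/5.
T₂ = T₁ (V₁/V₂)^(γ−1) = 565 × (31.3/13.6)^0.4 = 565 × 1.396 = 788.6 K.
W_by = nCᵥ(T₁ − T₂) = (3.92)(20.79)(565 − 788.6) = -18217 J.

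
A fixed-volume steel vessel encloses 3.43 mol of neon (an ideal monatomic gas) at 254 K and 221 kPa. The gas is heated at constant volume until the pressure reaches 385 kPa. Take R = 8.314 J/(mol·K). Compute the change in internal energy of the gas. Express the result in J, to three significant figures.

ΔU ≈ 8060 J

Constant volume ⇒ W = 0, so Q = ΔU = nCᵥΔT with Cᵥ = 3R/2 = 12.47 J/(mol·K).
At constant V, T₂/T₁ = P₂/P₁ ⇒ ΔT = T₁(P₂/P₁ − 1) = 254·(385/221 − 1) = 188.5 K.
ΔU = (3.43)(12.47)(188.5) = 8063 J.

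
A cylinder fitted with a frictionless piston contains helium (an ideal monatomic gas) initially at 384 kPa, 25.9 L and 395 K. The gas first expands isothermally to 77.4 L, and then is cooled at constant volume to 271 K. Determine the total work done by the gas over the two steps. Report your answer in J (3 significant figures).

Step 1 (isothermal): W = P₁V₁ ln(V₂/V₁) = (9946) ln(77.4/25.9) = 10888 J.
Step 2 (isochoric): W = 0 (constant volume).
W_total = 10888 + 0 = 10888 J.

W_total ≈ 10900 J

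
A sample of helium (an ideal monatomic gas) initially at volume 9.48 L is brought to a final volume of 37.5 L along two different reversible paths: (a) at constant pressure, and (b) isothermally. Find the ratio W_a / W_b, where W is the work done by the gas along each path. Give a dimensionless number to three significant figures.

W_a / W_b ≈ 2.15

Path (a) isobaric: W = P₁(V₂ − V₁) → W_a/(P₁V₁) = 2.956.
Path (b) isothermal: W = P₁V₁ ln(V₂/V₁) → W_b/(P₁V₁) = 1.375.
W_a / W_b = 2.956 / 1.375 = 2.149.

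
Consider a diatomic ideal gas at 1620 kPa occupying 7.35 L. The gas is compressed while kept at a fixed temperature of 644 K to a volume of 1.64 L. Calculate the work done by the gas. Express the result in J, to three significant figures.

W ≈ -17900 J

Isothermal: W = nRT ln(V₂/V₁) = P₁V₁ ln(V₂/V₁).
P₁V₁ = (1620 kPa)(7.35 L) = 11907 J.
W = 11907 × ln(1.64/7.35) = 11907 × -1.5
W_by_gas = -17861 J.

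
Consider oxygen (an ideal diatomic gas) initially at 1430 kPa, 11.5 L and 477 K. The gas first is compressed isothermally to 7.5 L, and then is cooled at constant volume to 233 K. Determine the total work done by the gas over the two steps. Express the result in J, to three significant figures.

Step 1 (isothermal): W = P₁V₁ ln(V₂/V₁) = (16445) ln(7.5/11.5) = -7029 J.
Step 2 (isochoric): W = 0 (constant volume).
W_total = -7029 + 0 = -7029 J.

W_total ≈ -7030 J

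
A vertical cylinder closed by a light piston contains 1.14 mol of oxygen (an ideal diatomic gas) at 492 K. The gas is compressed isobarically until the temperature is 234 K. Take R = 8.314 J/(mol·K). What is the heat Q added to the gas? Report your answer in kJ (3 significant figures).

Isobaric: W = nRΔT = (1.14)(8.314)(-258) = -2445 J.
ΔU = nCᵥΔT with Cᵥ = 5R/2: ΔU = (1.14)(20.79)(-258) = -6113 J.
Q = ΔU + W = -6113 − 2445 = -8559 J.

Q ≈ -8.56 kJ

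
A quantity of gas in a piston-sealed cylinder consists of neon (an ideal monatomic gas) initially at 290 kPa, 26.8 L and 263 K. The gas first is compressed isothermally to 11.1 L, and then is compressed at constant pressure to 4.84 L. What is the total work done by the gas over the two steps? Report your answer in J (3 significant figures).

W_total ≈ -11200 J

Step 1 (isothermal): W = P₁V₁ ln(V₂/V₁) = (7772) ln(11.1/26.8) = -6851 J.
After step 1: P = 700.2 kPa, V = 11.1 L, T = 263 K.
Step 2 (isobaric): W = PΔV = (700.2 kPa)(4.84 − 11.1 L) = -4383 J.
W_total = -6851 − 4383 = -11234 J.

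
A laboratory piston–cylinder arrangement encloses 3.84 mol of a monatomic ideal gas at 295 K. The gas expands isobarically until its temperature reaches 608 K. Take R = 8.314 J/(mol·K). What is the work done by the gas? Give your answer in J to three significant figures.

W ≈ 9990 J

Isobaric: W = P ΔV = nR ΔT.
W = (3.84)(8.314)(608 − 295) = 9993 J.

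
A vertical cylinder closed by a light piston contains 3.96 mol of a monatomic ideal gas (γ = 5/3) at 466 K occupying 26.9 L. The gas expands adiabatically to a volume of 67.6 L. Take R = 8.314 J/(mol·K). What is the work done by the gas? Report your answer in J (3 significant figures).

W ≈ 10600 J

Adiabatic: TV^(γ−1) = const with γ = 5/3.
T₂ = T₁ (V₁/V₂)^(γ−1) = 466 × (26.9/67.6)^0.667 = 466 × 0.541 = 252.1 K.
W_by = nCᵥ(T₁ − T₂) = (3.96)(12.47)(466 − 252.1) = 10563 J.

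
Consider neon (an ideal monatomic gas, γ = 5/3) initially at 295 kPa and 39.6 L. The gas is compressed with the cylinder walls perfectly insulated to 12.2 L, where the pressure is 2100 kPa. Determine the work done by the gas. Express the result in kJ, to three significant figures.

W ≈ -20.9 kJ

Adiabatic: W = (P₁V₁ − P₂V₂)/(γ − 1) with γ = 5/3.
P₁V₁ = 11682 J, P₂V₂ = 25620 J.
W = (11682 − 25620) / 0.6667 = -20907 J.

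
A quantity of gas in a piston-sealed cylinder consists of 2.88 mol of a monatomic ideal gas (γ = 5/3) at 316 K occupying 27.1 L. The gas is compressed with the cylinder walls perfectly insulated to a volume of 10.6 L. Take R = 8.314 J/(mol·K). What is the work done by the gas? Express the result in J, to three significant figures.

Adiabatic: TV^(γ−1) = const with γ = 5/3.
T₂ = T₁ (V₁/V₂)^(γ−1) = 316 × (27.1/10.6)^0.667 = 316 × 1.87 = 590.8 K.
W_by = nCᵥ(T₁ − T₂) = (2.88)(12.47)(316 − 590.8) = -9871 J.

W ≈ -9870 J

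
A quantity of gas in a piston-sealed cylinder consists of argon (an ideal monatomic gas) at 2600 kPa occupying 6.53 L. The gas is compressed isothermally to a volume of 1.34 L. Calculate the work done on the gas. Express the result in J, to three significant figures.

Isothermal: W = nRT ln(V₂/V₁) = P₁V₁ ln(V₂/V₁).
P₁V₁ = (2600 kPa)(6.53 L) = 16978 J.
W = 16978 × ln(1.34/6.53) = 16978 × -1.584
W_by_gas = -26889 J; work on gas = −W_by = 26889 J.

W ≈ 26900 J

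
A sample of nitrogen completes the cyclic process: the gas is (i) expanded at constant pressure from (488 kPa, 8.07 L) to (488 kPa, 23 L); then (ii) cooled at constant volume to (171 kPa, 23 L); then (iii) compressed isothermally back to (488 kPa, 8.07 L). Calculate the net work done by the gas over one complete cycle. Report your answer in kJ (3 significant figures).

W_net ≈ 3.17 kJ

Leg (i): W = PΔV = (488)(23 − 8.07) = 7286 J.
Leg (ii): W = 0.
Leg (iii): W = PᵢVᵢ ln(V_f/Vᵢ) = (3933) ln(8.07/23) = -4119 J.
W_net = 7286 − 4119 = 3167 J.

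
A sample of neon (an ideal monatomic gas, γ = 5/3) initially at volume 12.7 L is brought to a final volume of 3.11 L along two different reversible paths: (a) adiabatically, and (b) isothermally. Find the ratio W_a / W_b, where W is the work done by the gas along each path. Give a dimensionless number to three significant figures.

W_a / W_b ≈ 1.66

Path (a) adiabatic: W = P₁V₁(1 − (V₁/V₂)^(γ−1))/(γ−1) → W_a/(P₁V₁) = -2.332.
Path (b) isothermal: W = P₁V₁ ln(V₂/V₁) → W_b/(P₁V₁) = -1.407.
W_a / W_b = -2.332 / -1.407 = 1.658.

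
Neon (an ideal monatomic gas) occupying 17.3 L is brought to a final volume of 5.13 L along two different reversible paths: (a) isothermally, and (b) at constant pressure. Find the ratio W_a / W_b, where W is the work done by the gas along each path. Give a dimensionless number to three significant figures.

W_a / W_b ≈ 1.73

Path (a) isothermal: W = P₁V₁ ln(V₂/V₁) → W_a/(P₁V₁) = -1.216.
Path (b) isobaric: W = P₁(V₂ − V₁) → W_b/(P₁V₁) = -0.7035.
W_a / W_b = -1.216 / -0.7035 = 1.728.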